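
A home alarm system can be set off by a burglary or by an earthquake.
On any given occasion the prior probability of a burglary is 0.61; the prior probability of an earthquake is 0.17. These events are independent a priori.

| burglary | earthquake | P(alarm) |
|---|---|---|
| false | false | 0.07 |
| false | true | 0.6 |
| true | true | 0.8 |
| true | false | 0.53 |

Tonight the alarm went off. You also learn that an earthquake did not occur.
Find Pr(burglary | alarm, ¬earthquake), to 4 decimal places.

Numerator (weight on configurations with burglary): 0.53×0.61 = 0.323300
Normalizer over all consistent configurations: 0.07×0.39 + 0.53×0.61 = 0.350600
P(burglary | alarm, ¬earthquake) = 0.323300/0.350600 ≈ 0.9221

Pr(burglary | alarm, ¬earthquake) ≈ 0.9221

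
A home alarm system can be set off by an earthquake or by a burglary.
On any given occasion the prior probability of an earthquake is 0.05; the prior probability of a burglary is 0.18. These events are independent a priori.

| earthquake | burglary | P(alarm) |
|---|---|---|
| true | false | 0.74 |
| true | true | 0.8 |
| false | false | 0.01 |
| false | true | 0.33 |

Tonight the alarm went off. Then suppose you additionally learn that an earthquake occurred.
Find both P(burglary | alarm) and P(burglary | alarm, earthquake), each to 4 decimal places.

By total probability over the 4 (earthquake, burglary) configurations:
  P(alarm) = 0.01×0.95×0.82 + 0.33×0.95×0.18 + 0.74×0.05×0.82 + 0.8×0.05×0.18
        = 0.007790 + 0.056430 + 0.030340 + 0.007200 = 0.101760
The terms with burglary present sum to 0.063630, so
  P(burglary | alarm) = 0.063630 / 0.101760 ≈ 0.6253

Now also conditioning on earthquake=true:
By total probability over both values of burglary:
  P(alarm | earthquake) = 0.74*0.82 + 0.8*0.18
        = 0.606800 + 0.144000 = 0.750800
Keeping only the burglary-present terms gives 0.144000, so
  P(burglary | alarm, earthquake) = 0.144000 / 0.750800 ≈ 0.1918

P(burglary | alarm) ≈ 0.6253; P(burglary | alarm, earthquake) ≈ 0.1918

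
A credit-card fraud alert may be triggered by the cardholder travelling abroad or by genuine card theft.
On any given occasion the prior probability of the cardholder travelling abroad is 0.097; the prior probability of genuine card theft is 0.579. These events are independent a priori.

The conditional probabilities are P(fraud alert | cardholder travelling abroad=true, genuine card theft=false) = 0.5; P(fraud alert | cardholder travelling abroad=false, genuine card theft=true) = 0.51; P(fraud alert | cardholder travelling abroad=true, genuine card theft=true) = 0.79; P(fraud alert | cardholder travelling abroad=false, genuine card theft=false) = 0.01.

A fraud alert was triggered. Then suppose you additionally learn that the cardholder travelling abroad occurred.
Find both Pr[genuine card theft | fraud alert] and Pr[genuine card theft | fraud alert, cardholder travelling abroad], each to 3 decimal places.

Enumerate the 4 (cardholder travelling abroad, genuine card theft) configurations and weight by the priors:
  P(fraud alert) = 0.01*0.903*0.421 + 0.51*0.903*0.579 + 0.5*0.097*0.421 + 0.79*0.097*0.579
        = 0.003802 + 0.266647 + 0.020418 + 0.044369 = 0.335236
The terms with genuine card theft present sum to 0.311016, so
  P(genuine card theft | fraud alert) = 0.311016 / 0.335236 ≈ 0.928

Now also conditioning on cardholder travelling abroad=true:
Sum P(fraud alert|·) weighted by the priors over both values of genuine card theft:
  P(fraud alert | cardholder travelling abroad) = 0.5×0.421 + 0.79×0.579
        = 0.210500 + 0.457410 = 0.667910
Configurations with genuine card theft contribute 0.457410, so
  P(genuine card theft | fraud alert, cardholder travelling abroad) = 0.457410 / 0.667910 ≈ 0.685
— cardholder travelling abroad explains away the evidence for genuine card theft.

Pr[genuine card theft | fraud alert] ≈ 0.928; Pr[genuine card theft | fraud alert, cardholder travelling abroad] ≈ 0.685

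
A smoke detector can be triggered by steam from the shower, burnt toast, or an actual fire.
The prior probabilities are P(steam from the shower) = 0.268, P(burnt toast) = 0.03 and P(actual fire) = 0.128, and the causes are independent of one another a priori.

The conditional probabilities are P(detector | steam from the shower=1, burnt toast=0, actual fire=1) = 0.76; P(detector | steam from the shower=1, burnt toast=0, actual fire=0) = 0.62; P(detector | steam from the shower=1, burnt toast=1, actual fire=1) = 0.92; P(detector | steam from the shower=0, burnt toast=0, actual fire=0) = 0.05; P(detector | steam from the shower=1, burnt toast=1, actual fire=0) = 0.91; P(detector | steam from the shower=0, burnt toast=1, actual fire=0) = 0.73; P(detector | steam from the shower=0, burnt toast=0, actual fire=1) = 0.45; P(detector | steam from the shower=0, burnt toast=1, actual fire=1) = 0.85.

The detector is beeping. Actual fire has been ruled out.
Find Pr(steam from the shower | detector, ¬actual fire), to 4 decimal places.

Pr(steam from the shower | detector, ¬actual fire) ≈ 0.7658

Sum P(detector|·) weighted by the priors over the 4 (steam from the shower, burnt toast) configurations:
  P(detector | ¬actual fire) = 0.05×0.732×0.97 + 0.73×0.732×0.03 + 0.62×0.268×0.97 + 0.91×0.268×0.03
        = 0.035502 + 0.016031 + 0.161175 + 0.007316 = 0.220024
Configurations with steam from the shower contribute 0.168491, so
  P(steam from the shower | detector, ¬actual fire) = 0.168491 / 0.220024 ≈ 0.7658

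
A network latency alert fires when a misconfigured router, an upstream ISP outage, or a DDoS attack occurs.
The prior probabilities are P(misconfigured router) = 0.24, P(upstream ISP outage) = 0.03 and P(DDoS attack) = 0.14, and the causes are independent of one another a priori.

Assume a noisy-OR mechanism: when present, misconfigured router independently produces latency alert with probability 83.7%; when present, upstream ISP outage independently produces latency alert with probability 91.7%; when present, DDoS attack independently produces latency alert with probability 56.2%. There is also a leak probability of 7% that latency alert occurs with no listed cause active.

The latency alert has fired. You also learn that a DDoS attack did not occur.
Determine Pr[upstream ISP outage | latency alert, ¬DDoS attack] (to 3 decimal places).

Pr[upstream ISP outage | latency alert, ¬DDoS attack] ≈ 0.102

Under noisy-OR, P(latency alert | causes) = 1 − (1−0.07)·∏(1−qᵢ) over the active causes.
Enumerate the 4 (misconfigured router, upstream ISP outage) configurations and weight by the priors:
  P(latency alert | ¬DDoS attack) = 0.07×0.76×0.97 + 0.92281×0.76×0.03 + 0.84841×0.24×0.97 + 0.987418×0.24×0.03
        = 0.051604 + 0.021040 + 0.197510 + 0.007109 = 0.277263
Keeping only the upstream ISP outage-present terms gives 0.028149, so
  P(upstream ISP outage | latency alert, ¬DDoS attack) = 0.028149 / 0.277263 ≈ 0.102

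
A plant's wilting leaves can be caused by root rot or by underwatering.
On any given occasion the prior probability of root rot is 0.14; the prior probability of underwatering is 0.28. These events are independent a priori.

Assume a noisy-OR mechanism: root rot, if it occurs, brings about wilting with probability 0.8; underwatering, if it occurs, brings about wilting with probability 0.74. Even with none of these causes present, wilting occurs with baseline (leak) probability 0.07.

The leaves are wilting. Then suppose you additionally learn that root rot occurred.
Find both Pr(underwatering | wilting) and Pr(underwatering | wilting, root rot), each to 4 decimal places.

Under noisy-OR, P(wilting | causes) = 1 − (1−0.07)·∏(1−qᵢ) over the active causes.
For the numerator, keep only underwatering=true terms: 0.182575 + 0.037304 = 0.219879
Normalizer over all consistent configurations: 0.07×0.86×0.72 + 0.7582×0.86×0.28 + 0.814×0.14×0.72 + 0.95164×0.14×0.28 = 0.345274
Posterior = 0.219879 / 0.345274 ≈ 0.6368

Now condition on the additional information:
Enumerate both values of underwatering and weight by the priors:
  P(wilting | root rot) = 0.814*0.72 + 0.95164*0.28
        = 0.586080 + 0.266459 = 0.852539
The terms with underwatering present sum to 0.266459, so
  P(underwatering | wilting, root rot) = 0.266459 / 0.852539 ≈ 0.3125
Conditioning on root rot lowers the posterior on underwatering: the classic explaining-away effect in a common-effect structure.

Pr(underwatering | wilting) ≈ 0.6368; Pr(underwatering | wilting, root rot) ≈ 0.3125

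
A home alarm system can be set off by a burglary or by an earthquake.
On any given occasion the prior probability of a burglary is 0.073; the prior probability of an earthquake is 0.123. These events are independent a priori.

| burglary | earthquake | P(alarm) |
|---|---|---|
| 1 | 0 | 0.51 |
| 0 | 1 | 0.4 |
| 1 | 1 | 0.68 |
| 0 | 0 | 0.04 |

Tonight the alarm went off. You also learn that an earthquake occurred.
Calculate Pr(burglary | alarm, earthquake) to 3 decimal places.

P(alarm | earthquake) = 0.4·0.927 + 0.68·0.073 = 0.370800 + 0.049640 = 0.420440
The burglary-present share is 0.68·0.073 = 0.049640.
P(burglary | alarm, earthquake) = 0.049640 / 0.420440 ≈ 0.118

Pr(burglary | alarm, earthquake) ≈ 0.118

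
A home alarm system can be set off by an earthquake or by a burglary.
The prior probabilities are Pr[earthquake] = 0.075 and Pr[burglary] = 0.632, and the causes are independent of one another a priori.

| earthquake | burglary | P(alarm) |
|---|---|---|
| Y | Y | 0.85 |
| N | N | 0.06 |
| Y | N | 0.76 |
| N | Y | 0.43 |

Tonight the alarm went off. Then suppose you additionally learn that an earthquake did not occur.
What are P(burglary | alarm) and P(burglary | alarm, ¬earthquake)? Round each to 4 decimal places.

P(burglary | alarm) ≈ 0.8757; P(burglary | alarm, ¬earthquake) ≈ 0.9249

Numerator (weight on configurations with burglary): 0.251378 + 0.040290 = 0.291668
Normalizer over all consistent configurations: 0.06·0.925·0.368 + 0.43·0.925·0.632 + 0.76·0.075·0.368 + 0.85·0.075·0.632 = 0.333068
Posterior = 0.291668 / 0.333068 ≈ 0.8757

Now also conditioning on earthquake≠true:
Weight on burglary=true, given the evidence: 0.43*0.632 = 0.271760
Denominator P(alarm | ¬earthquake): 0.06*0.368 + 0.43*0.632 = 0.293840
Posterior = 0.271760 / 0.293840 ≈ 0.9249
With earthquake excluded, burglary must carry more of the explanatory weight for the alarm.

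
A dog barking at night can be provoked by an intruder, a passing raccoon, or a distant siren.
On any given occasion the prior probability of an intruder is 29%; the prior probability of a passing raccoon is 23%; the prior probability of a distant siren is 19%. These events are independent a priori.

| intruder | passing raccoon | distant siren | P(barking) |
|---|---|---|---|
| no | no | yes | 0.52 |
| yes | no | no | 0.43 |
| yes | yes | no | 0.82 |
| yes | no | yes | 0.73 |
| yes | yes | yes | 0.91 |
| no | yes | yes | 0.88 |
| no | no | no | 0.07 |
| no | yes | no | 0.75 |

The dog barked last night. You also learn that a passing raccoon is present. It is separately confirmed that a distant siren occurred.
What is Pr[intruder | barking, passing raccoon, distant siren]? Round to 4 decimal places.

Pr[intruder | barking, passing raccoon, distant siren] ≈ 0.2970

Numerator (weight on configurations with intruder): 0.91·0.29 = 0.263900
Normalizer over all consistent configurations: 0.88·0.71 + 0.91·0.29 = 0.888700
Posterior = 0.263900 / 0.888700 ≈ 0.2970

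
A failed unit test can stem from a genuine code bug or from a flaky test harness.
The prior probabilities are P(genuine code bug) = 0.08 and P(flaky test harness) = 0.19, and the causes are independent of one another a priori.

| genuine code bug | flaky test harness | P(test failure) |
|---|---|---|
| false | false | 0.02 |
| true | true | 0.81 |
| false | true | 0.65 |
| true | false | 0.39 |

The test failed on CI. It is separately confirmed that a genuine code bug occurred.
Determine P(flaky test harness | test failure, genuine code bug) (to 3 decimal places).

P(flaky test harness | test failure, genuine code bug) ≈ 0.328

By total probability over both values of flaky test harness:
  P(test failure | genuine code bug) = 0.39*0.81 + 0.81*0.19
        = 0.315900 + 0.153900 = 0.469800
Keeping only the flaky test harness-present terms gives 0.153900, so
  P(flaky test harness | test failure, genuine code bug) = 0.153900 / 0.469800 ≈ 0.328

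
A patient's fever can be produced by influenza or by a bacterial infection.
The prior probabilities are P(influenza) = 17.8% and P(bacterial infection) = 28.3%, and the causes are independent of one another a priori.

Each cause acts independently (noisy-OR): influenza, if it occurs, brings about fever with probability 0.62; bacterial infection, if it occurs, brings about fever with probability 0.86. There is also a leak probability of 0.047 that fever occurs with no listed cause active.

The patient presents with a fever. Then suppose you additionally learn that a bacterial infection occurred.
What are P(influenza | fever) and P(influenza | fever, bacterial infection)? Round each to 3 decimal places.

P(influenza | fever) ≈ 0.360; P(influenza | fever, bacterial infection) ≈ 0.192

Under noisy-OR, P(fever | causes) = 1 − (1−0.047)·∏(1−qᵢ) over the active causes.
P(fever) = 0.047*0.822*0.717 + 0.86658*0.822*0.283 + 0.63786*0.178*0.717 + 0.9493*0.178*0.283 = 0.027701 + 0.201589 + 0.081408 + 0.047820 = 0.358518
Of this, 0.129228 comes from 0.081408 + 0.047820 (the influenza=true cases).
P(influenza | fever) = 0.129228 / 0.358518 ≈ 0.360

Now condition on the additional information:
P(fever | bacterial infection) = 0.86658·0.822 + 0.9493·0.178 = 0.712329 + 0.168975 = 0.881304
Restricting to configurations with influenza present: 0.9493·0.178 = 0.168975.
So P(influenza | fever, bacterial infection) = 0.168975/0.881304 ≈ 0.192.
Conditioning on bacterial infection lowers the posterior on influenza: the classic explaining-away effect in a common-effect structure.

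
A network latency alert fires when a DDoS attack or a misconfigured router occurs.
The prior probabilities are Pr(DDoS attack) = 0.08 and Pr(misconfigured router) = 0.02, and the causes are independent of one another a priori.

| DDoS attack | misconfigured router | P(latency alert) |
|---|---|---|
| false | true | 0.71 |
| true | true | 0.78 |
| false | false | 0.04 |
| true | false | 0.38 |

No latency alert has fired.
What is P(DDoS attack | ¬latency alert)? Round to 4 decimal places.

P(DDoS attack | ¬latency alert) ≈ 0.0532

P(¬latency alert) = 0.96*0.92*0.98 + 0.29*0.92*0.02 + 0.62*0.08*0.98 + 0.22*0.08*0.02 = 0.865536 + 0.005336 + 0.048608 + 0.000352 = 0.919832
Restricting to configurations with DDoS attack present: 0.048608 + 0.000352 = 0.048960.
Hence the posterior is 0.048960/0.919832 ≈ 0.0532.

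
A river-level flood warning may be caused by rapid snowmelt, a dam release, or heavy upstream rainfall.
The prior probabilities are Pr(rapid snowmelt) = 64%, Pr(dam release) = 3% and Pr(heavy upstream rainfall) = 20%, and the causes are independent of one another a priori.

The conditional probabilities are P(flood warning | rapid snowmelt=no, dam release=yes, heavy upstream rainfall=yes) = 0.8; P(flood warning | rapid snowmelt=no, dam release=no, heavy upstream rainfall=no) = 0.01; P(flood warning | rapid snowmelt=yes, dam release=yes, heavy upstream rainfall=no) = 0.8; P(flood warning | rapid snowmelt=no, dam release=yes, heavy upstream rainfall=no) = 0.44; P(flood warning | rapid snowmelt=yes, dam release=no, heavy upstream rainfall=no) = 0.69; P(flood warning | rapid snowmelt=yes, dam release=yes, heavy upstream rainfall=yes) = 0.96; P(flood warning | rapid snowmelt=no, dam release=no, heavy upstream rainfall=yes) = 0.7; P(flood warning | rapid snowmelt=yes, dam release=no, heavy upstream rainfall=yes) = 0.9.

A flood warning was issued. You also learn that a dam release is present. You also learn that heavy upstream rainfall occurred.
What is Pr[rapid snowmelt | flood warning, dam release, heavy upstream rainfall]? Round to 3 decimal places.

By total probability over both values of rapid snowmelt:
  P(flood warning | dam release, heavy upstream rainfall) = 0.8·0.36 + 0.96·0.64
        = 0.288000 + 0.614400 = 0.902400
Configurations with rapid snowmelt contribute 0.614400, so
  P(rapid snowmelt | flood warning, dam release, heavy upstream rainfall) = 0.614400 / 0.902400 ≈ 0.681

Pr[rapid snowmelt | flood warning, dam release, heavy upstream rainfall] ≈ 0.681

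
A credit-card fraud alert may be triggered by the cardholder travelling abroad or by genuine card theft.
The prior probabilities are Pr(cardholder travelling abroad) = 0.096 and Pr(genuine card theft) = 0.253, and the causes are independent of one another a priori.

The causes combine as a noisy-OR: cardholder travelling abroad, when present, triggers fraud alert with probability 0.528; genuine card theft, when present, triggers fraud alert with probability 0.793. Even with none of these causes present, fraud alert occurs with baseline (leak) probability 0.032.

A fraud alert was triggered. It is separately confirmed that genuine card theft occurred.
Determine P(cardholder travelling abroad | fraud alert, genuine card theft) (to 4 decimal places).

P(cardholder travelling abroad | fraud alert, genuine card theft) ≈ 0.1073

Under noisy-OR, P(fraud alert | causes) = 1 − (1−0.032)·∏(1−qᵢ) over the active causes.
P(fraud alert | genuine card theft) = 0.799624*0.904 + 0.905423*0.096 = 0.722860 + 0.086921 = 0.809781
Restricting to configurations with cardholder travelling abroad present: 0.905423*0.096 = 0.086921.
P(cardholder travelling abroad | fraud alert, genuine card theft) = 0.086921 / 0.809781 ≈ 0.1073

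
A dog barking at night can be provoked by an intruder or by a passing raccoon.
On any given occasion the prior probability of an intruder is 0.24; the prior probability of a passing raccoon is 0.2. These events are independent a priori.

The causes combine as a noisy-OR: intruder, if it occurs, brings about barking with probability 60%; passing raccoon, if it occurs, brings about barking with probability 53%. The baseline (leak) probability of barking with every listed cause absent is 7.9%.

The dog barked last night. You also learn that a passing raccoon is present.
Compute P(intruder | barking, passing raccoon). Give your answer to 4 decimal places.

Under noisy-OR, P(barking | causes) = 1 − (1−0.079)·∏(1−qᵢ) over the active causes.
For the numerator, keep only intruder=true terms: 0.826852*0.24 = 0.198444
Denominator P(barking | passing raccoon): 0.56713*0.76 + 0.826852*0.24 = 0.629463
Posterior = 0.198444 / 0.629463 ≈ 0.3153

P(intruder | barking, passing raccoon) ≈ 0.3153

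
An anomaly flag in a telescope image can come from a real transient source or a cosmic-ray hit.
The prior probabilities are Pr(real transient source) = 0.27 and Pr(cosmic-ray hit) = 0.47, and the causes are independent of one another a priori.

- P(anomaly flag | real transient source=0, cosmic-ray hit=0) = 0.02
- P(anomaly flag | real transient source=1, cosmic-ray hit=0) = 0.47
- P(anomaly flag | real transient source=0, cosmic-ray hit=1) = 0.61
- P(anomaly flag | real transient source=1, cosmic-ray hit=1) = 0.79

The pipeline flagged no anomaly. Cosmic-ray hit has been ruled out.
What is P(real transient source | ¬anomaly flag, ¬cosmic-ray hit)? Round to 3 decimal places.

Sum P(¬anomaly flag|·) weighted by the priors over both values of real transient source:
  P(¬anomaly flag | ¬cosmic-ray hit) = 0.98*0.73 + 0.53*0.27
        = 0.715400 + 0.143100 = 0.858500
Keeping only the real transient source-present terms gives 0.143100, so
  P(real transient source | ¬anomaly flag, ¬cosmic-ray hit) = 0.143100 / 0.858500 ≈ 0.167

P(real transient source | ¬anomaly flag, ¬cosmic-ray hit) ≈ 0.167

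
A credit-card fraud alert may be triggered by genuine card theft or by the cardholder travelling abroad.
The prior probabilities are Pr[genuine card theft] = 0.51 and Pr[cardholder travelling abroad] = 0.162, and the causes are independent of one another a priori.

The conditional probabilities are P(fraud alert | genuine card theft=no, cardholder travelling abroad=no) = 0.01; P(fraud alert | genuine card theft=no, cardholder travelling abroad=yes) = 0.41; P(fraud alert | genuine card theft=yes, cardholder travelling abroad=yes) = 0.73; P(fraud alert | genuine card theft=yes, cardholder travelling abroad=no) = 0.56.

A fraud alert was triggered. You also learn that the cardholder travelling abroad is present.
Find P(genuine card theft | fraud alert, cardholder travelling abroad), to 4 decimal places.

P(genuine card theft | fraud alert, cardholder travelling abroad) ≈ 0.6495

P(fraud alert | cardholder travelling abroad) = 0.41*0.49 + 0.73*0.51 = 0.200900 + 0.372300 = 0.573200
The genuine card theft-present share is 0.73*0.51 = 0.372300.
Hence the posterior is 0.372300/0.573200 ≈ 0.6495.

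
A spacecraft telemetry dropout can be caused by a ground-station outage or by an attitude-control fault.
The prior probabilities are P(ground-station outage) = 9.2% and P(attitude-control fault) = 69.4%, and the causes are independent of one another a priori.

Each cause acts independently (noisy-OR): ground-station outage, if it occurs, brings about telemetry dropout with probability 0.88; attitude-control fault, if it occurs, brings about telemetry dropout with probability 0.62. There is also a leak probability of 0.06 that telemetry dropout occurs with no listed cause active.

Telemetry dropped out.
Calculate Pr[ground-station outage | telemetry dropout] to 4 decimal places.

Under noisy-OR, P(telemetry dropout | causes) = 1 − (1−0.06)·∏(1−qᵢ) over the active causes.
Enumerate the 4 (ground-station outage, attitude-control fault) configurations and weight by the priors:
  P(telemetry dropout) = 0.06·0.908·0.306 + 0.6428·0.908·0.694 + 0.8872·0.092·0.306 + 0.957136·0.092·0.694
        = 0.016671 + 0.405062 + 0.024976 + 0.061111 = 0.507820
Configurations with ground-station outage contribute 0.086087, so
  P(ground-station outage | telemetry dropout) = 0.086087 / 0.507820 ≈ 0.1695

Pr[ground-station outage | telemetry dropout] ≈ 0.1695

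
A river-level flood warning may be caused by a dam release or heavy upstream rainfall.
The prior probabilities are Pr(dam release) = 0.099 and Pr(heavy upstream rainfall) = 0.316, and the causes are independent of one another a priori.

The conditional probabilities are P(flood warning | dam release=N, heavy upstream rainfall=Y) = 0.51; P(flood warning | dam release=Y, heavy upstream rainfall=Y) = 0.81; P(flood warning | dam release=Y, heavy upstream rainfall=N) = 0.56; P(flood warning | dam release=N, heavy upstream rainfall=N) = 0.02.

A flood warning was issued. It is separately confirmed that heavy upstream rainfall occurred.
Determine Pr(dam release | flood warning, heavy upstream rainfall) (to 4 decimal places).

Numerator (weight on configurations with dam release): 0.81*0.099 = 0.080190
Normalizer over all consistent configurations: 0.51*0.901 + 0.81*0.099 = 0.539700
Posterior = 0.080190 / 0.539700 ≈ 0.1486

Pr(dam release | flood warning, heavy upstream rainfall) ≈ 0.1486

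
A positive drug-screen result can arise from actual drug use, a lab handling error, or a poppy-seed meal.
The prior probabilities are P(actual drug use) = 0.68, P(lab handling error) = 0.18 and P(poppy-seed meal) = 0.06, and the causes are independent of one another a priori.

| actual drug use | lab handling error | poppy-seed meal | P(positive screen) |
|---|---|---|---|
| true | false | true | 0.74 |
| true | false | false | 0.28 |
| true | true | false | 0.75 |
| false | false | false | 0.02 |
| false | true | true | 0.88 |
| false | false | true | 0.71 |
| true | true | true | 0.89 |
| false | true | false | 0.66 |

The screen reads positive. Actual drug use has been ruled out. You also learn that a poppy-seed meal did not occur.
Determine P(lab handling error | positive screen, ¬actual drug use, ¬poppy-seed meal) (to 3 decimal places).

Weight on lab handling error=true, given the evidence: 0.66*0.18 = 0.118800
Normalizer over all consistent configurations: 0.02*0.82 + 0.66*0.18 = 0.135200
Posterior = 0.118800 / 0.135200 ≈ 0.879

P(lab handling error | positive screen, ¬actual drug use, ¬poppy-seed meal) ≈ 0.879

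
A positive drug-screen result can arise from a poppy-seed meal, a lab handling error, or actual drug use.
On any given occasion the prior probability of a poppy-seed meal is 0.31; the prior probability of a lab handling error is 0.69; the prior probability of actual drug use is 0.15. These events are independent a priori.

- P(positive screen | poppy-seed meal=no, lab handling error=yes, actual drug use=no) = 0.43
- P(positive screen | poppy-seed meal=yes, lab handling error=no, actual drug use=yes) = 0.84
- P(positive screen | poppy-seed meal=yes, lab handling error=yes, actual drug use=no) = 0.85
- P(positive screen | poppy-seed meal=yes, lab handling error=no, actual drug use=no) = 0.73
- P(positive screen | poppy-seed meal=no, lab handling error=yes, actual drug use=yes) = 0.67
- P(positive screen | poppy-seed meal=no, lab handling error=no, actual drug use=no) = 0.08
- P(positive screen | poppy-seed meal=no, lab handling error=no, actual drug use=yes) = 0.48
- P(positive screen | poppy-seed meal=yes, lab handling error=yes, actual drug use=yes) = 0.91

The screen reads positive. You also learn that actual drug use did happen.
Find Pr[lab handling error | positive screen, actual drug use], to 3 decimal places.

Pr[lab handling error | positive screen, actual drug use] ≈ 0.737

P(positive screen | actual drug use) = 0.48×0.69×0.31 + 0.67×0.69×0.69 + 0.84×0.31×0.31 + 0.91×0.31×0.69 = 0.102672 + 0.318987 + 0.080724 + 0.194649 = 0.697032
The lab handling error-present share is 0.318987 + 0.194649 = 0.513636.
Hence the posterior is 0.513636/0.697032 ≈ 0.737.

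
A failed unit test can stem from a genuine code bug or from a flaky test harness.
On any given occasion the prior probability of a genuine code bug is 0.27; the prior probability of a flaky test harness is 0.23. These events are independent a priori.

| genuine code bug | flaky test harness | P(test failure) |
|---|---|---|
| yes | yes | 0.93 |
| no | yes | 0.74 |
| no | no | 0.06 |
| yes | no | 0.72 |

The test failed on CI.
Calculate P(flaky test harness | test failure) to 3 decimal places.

For the numerator, keep only flaky test harness=true terms: 0.124246 + 0.057753 = 0.181999
Normalizer over all consistent configurations: 0.06*0.73*0.77 + 0.74*0.73*0.23 + 0.72*0.27*0.77 + 0.93*0.27*0.23 = 0.365413
P(flaky test harness | test failure) = 0.181999/0.365413 ≈ 0.498

P(flaky test harness | test failure) ≈ 0.498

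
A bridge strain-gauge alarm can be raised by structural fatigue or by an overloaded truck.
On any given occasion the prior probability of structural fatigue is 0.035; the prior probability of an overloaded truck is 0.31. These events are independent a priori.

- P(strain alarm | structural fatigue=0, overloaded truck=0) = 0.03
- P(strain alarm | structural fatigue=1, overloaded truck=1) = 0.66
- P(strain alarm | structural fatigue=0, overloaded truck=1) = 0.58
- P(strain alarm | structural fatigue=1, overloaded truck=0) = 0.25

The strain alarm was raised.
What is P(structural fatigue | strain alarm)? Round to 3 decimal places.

P(structural fatigue | strain alarm) ≈ 0.064

Sum P(strain alarm|·) weighted by the priors over the 4 (structural fatigue, overloaded truck) configurations:
  P(strain alarm) = 0.03*0.965*0.69 + 0.58*0.965*0.31 + 0.25*0.035*0.69 + 0.66*0.035*0.31
        = 0.019975 + 0.173507 + 0.006038 + 0.007161 = 0.206681
Configurations with structural fatigue contribute 0.013199, so
  P(structural fatigue | strain alarm) = 0.013199 / 0.206681 ≈ 0.064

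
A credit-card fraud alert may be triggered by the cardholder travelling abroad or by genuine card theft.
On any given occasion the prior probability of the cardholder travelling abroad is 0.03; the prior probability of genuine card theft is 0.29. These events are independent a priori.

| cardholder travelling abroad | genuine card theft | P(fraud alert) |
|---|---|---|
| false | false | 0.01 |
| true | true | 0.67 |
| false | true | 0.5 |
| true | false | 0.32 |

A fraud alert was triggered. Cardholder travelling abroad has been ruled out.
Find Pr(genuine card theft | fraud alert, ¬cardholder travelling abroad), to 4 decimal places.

For the numerator, keep only genuine card theft=true terms: 0.5×0.29 = 0.145000
The normalizing constant is 0.01×0.71 + 0.5×0.29 = 0.152100
Posterior = 0.145000 / 0.152100 ≈ 0.9533

Pr(genuine card theft | fraud alert, ¬cardholder travelling abroad) ≈ 0.9533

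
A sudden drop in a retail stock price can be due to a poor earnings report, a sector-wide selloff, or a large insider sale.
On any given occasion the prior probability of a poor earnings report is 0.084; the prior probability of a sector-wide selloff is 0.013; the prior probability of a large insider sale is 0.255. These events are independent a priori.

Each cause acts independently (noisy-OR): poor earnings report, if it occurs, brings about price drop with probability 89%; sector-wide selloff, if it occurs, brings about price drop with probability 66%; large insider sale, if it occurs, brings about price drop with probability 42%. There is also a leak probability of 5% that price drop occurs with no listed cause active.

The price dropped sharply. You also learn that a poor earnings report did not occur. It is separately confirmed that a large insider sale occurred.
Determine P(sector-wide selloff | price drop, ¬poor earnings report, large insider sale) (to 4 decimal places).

Under noisy-OR, P(price drop | causes) = 1 − (1−0.05)·∏(1−qᵢ) over the active causes.
Sum P(price drop|·) weighted by the priors over both values of sector-wide selloff:
  P(price drop | ¬poor earnings report, large insider sale) = 0.449×0.987 + 0.81266×0.013
        = 0.443163 + 0.010565 = 0.453728
Configurations with sector-wide selloff contribute 0.010565, so
  P(sector-wide selloff | price drop, ¬poor earnings report, large insider sale) = 0.010565 / 0.453728 ≈ 0.0233

P(sector-wide selloff | price drop, ¬poor earnings report, large insider sale) ≈ 0.0233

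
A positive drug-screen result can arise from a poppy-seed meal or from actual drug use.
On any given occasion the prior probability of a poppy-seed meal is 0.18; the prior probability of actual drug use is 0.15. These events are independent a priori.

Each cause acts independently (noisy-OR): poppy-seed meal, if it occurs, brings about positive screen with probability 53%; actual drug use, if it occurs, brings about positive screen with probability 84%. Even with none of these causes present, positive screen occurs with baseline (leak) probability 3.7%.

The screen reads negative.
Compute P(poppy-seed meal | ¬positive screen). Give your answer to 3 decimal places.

Under noisy-OR, P(positive screen | causes) = 1 − (1−0.037)·∏(1−qᵢ) over the active causes.
Enumerate the 4 (poppy-seed meal, actual drug use) configurations and weight by the priors:
  P(¬positive screen) = 0.963*0.82*0.85 + 0.15408*0.82*0.15 + 0.45261*0.18*0.85 + 0.072418*0.18*0.15
        = 0.671211 + 0.018952 + 0.069249 + 0.001955 = 0.761367
Configurations with poppy-seed meal contribute 0.071204, so
  P(poppy-seed meal | ¬positive screen) = 0.071204 / 0.761367 ≈ 0.094

P(poppy-seed meal | ¬positive screen) ≈ 0.094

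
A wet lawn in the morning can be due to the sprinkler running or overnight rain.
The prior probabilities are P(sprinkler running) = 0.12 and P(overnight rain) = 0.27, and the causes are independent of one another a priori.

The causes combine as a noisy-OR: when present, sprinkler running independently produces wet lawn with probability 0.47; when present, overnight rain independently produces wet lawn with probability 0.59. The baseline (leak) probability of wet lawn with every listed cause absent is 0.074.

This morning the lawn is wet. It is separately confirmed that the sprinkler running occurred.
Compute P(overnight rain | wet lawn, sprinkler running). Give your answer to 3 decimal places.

Under noisy-OR, P(wet lawn | causes) = 1 − (1−0.074)·∏(1−qᵢ) over the active causes.
P(wet lawn | sprinkler running) = 0.50922·0.73 + 0.79878·0.27 = 0.371731 + 0.215671 = 0.587402
Restricting to configurations with overnight rain present: 0.79878·0.27 = 0.215671.
So P(overnight rain | wet lawn, sprinkler running) = 0.215671/0.587402 ≈ 0.367.

P(overnight rain | wet lawn, sprinkler running) ≈ 0.367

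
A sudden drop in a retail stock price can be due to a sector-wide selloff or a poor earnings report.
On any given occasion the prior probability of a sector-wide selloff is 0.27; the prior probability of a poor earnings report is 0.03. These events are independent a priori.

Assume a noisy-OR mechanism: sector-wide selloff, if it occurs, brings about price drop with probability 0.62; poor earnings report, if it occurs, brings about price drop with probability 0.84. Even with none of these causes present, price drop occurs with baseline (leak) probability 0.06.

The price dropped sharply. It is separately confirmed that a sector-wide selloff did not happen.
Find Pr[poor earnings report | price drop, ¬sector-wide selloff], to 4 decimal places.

Pr[poor earnings report | price drop, ¬sector-wide selloff] ≈ 0.3046

Under noisy-OR, P(price drop | causes) = 1 − (1−0.06)·∏(1−qᵢ) over the active causes.
P(price drop | ¬sector-wide selloff) = 0.06*0.97 + 0.8496*0.03 = 0.058200 + 0.025488 = 0.083688
The poor earnings report-present share is 0.8496*0.03 = 0.025488.
P(poor earnings report | price drop, ¬sector-wide selloff) = 0.025488 / 0.083688 ≈ 0.3046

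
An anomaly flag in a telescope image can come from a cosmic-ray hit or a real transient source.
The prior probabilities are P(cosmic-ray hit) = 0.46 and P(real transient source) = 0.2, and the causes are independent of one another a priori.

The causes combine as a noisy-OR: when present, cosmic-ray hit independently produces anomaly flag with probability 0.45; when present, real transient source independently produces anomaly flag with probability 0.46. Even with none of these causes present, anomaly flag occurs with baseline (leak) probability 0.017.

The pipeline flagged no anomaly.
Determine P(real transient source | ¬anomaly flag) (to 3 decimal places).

P(real transient source | ¬anomaly flag) ≈ 0.119

Under noisy-OR, P(anomaly flag | causes) = 1 − (1−0.017)·∏(1−qᵢ) over the active causes.
By total probability over the 4 (cosmic-ray hit, real transient source) configurations:
  P(¬anomaly flag) = 0.983·0.54·0.8 + 0.53082·0.54·0.2 + 0.54065·0.46·0.8 + 0.291951·0.46·0.2
        = 0.424656 + 0.057329 + 0.198959 + 0.026859 = 0.707803
Configurations with real transient source contribute 0.084188, so
  P(real transient source | ¬anomaly flag) = 0.084188 / 0.707803 ≈ 0.119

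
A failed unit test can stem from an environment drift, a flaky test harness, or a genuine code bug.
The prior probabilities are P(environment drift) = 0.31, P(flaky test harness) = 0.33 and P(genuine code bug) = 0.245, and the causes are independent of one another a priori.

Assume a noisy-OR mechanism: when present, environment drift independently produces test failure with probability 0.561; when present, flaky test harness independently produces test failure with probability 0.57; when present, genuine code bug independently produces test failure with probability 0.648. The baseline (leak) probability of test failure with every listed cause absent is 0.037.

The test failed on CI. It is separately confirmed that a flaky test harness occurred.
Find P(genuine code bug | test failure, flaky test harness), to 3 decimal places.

P(genuine code bug | test failure, flaky test harness) ≈ 0.303

Under noisy-OR, P(test failure | causes) = 1 − (1−0.037)·∏(1−qᵢ) over the active causes.
Weight on genuine code bug=true, given the evidence: 0.144409 + 0.071090 = 0.215499
Denominator P(test failure | flaky test harness): 0.58591×0.69×0.755 + 0.85424×0.69×0.245 + 0.818214×0.31×0.755 + 0.936012×0.31×0.245 = 0.712232
P(genuine code bug | test failure, flaky test harness) = 0.215499/0.712232 ≈ 0.303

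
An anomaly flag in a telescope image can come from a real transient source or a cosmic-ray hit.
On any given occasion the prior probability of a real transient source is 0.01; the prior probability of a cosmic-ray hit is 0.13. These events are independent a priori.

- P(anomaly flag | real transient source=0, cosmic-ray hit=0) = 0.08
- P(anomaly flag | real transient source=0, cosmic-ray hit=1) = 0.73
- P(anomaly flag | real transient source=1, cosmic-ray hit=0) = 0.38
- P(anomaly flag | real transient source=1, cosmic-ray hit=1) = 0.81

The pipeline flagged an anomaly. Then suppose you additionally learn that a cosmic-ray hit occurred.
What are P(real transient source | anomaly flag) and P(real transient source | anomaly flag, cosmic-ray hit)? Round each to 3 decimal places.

P(anomaly flag) = 0.08·0.99·0.87 + 0.73·0.99·0.13 + 0.38·0.01·0.87 + 0.81·0.01·0.13 = 0.068904 + 0.093951 + 0.003306 + 0.001053 = 0.167214
The real transient source-present share is 0.003306 + 0.001053 = 0.004359.
So P(real transient source | anomaly flag) = 0.004359/0.167214 ≈ 0.026.

With the extra evidence:
Sum P(anomaly flag|·) weighted by the priors over both values of real transient source:
  P(anomaly flag | cosmic-ray hit) = 0.73*0.99 + 0.81*0.01
        = 0.722700 + 0.008100 = 0.730800
Keeping only the real transient source-present terms gives 0.008100, so
  P(real transient source | anomaly flag, cosmic-ray hit) = 0.008100 / 0.730800 ≈ 0.011

P(real transient source | anomaly flag) ≈ 0.026; P(real transient source | anomaly flag, cosmic-ray hit) ≈ 0.011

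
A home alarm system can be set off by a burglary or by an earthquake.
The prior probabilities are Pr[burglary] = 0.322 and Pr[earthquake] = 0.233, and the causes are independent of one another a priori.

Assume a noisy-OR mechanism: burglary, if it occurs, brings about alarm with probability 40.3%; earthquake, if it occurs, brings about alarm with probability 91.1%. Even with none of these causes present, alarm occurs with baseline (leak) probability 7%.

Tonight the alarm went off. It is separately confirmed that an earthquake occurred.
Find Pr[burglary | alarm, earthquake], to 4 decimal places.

Under noisy-OR, P(alarm | causes) = 1 − (1−0.07)·∏(1−qᵢ) over the active causes.
Sum P(alarm|·) weighted by the priors over both values of burglary:
  P(alarm | earthquake) = 0.91723*0.678 + 0.950586*0.322
        = 0.621882 + 0.306089 = 0.927971
Configurations with burglary contribute 0.306089, so
  P(burglary | alarm, earthquake) = 0.306089 / 0.927971 ≈ 0.3298

Pr[burglary | alarm, earthquake] ≈ 0.3298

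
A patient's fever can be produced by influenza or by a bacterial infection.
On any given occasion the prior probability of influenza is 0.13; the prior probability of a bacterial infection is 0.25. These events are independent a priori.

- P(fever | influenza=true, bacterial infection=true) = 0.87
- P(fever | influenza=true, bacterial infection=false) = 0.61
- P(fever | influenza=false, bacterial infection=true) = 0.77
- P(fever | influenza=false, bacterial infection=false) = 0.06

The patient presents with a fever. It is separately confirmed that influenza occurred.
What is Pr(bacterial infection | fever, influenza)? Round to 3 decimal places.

Pr(bacterial infection | fever, influenza) ≈ 0.322

P(fever | influenza) = 0.61·0.75 + 0.87·0.25 = 0.457500 + 0.217500 = 0.675000
Restricting to configurations with bacterial infection present: 0.87·0.25 = 0.217500.
P(bacterial infection | fever, influenza) = 0.217500 / 0.675000 ≈ 0.322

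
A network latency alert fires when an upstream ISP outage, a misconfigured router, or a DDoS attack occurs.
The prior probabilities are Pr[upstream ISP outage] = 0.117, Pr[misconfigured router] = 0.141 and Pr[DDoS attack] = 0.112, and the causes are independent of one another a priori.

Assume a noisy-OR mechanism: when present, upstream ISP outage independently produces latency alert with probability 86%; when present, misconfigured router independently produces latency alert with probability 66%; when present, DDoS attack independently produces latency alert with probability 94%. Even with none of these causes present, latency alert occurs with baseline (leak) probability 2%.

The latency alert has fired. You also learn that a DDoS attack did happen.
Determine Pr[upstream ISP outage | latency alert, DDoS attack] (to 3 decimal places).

Pr[upstream ISP outage | latency alert, DDoS attack] ≈ 0.122

Under noisy-OR, P(latency alert | causes) = 1 − (1−0.02)·∏(1−qᵢ) over the active causes.
By total probability over the 4 (upstream ISP outage, misconfigured router) configurations:
  P(latency alert | DDoS attack) = 0.9412*0.883*0.859 + 0.980008*0.883*0.141 + 0.991768*0.117*0.859 + 0.997201*0.117*0.141
        = 0.713897 + 0.122014 + 0.099676 + 0.016451 = 0.952038
Configurations with upstream ISP outage contribute 0.116127, so
  P(upstream ISP outage | latency alert, DDoS attack) = 0.116127 / 0.952038 ≈ 0.122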